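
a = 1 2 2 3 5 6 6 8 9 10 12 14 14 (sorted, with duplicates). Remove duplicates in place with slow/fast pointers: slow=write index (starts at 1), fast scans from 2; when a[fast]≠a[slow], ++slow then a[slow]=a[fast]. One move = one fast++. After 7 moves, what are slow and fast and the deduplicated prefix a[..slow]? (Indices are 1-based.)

slow=1 fast=2: a[fast]=2≠a[slow]=1 write a[2]=2, slow++,fast++
slow=2 fast=3: a[fast]=2=a[slow] dup, fast++
slow=2 fast=4: a[fast]=3≠a[slow]=2 write a[3]=3, slow++,fast++
slow=3 fast=5: a[fast]=5≠a[slow]=3 write a[4]=5, slow++,fast++
slow=4 fast=6: a[fast]=6≠a[slow]=5 write a[5]=6, slow++,fast++
slow=5 fast=7: a[fast]=6=a[slow] dup, fast++
slow=5 fast=8: a[fast]=8≠a[slow]=6 write a[6]=8, slow++,fast++

slow=6, fast=9, prefix=[1, 2, 3, 5, 6, 8]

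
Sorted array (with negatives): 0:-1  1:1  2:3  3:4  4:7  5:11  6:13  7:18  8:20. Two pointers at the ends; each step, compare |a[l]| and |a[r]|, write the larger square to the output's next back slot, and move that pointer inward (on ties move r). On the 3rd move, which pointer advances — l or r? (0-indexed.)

l=0 r=8: |-1|<=|20| out[8]=400, r--
l=0 r=7: |-1|<=|18| out[7]=324, r--
l=0 r=6: |-1|<=|13| out[6]=169, r--

r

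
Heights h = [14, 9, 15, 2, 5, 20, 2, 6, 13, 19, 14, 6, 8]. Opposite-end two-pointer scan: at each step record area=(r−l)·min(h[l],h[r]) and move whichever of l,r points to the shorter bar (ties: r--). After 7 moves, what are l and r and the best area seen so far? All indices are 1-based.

l=5, r=10, best area=140

l=1 r=13: min(14,8)*12=96 best=96 *, r--
l=1 r=12: min(14,6)*11=66 best=96, r--
l=1 r=11: min(14,14)*10=140 best=140 *, r--
l=1 r=10: min(14,19)*9=126 best=140, l++
l=2 r=10: min(9,19)*8=72 best=140, l++
l=3 r=10: min(15,19)*7=105 best=140, l++
l=4 r=10: min(2,19)*6=12 best=140, l++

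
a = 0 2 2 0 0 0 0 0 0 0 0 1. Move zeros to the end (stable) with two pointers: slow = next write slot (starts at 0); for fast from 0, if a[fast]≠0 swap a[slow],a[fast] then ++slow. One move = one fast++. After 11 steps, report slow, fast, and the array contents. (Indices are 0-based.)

slow=0 fast=0: a[fast]=0, fast++
slow=0 fast=1: a[fast]=2≠0 swap→a[0]=2, slow++,fast++
slow=1 fast=2: a[fast]=2≠0 swap→a[1]=2, slow++,fast++
slow=2 fast=3: a[fast]=0, fast++
slow=2 fast=4: a[fast]=0, fast++
slow=2 fast=5: a[fast]=0, fast++
slow=2 fast=6: a[fast]=0, fast++
slow=2 fast=7: a[fast]=0, fast++
slow=2 fast=8: a[fast]=0, fast++
slow=2 fast=9: a[fast]=0, fast++
slow=2 fast=10: a[fast]=0, fast++

slow=2, fast=11, a=[2, 2, 0, 0, 0, 0, 0, 0, 0, 0, 0, 1]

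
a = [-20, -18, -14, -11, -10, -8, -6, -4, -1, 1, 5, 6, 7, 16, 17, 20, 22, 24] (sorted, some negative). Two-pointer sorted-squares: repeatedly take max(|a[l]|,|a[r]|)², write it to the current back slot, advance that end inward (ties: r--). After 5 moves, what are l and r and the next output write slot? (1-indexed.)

l=3, r=15, next write slot=13

l=1 r=18: |-20|<=|24| out[18]=576, r--
l=1 r=17: |-20|<=|22| out[17]=484, r--
l=1 r=16: |-20|<=|20| out[16]=400, r--
l=1 r=15: |-20|>|17| out[15]=400, l++
l=2 r=15: |-18|>|17| out[14]=324, l++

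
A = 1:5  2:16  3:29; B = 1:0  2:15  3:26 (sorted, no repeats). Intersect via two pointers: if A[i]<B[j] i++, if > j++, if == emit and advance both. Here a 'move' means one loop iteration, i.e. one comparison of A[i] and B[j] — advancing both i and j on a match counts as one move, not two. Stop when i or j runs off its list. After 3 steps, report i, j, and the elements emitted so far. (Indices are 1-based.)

i=2, j=3, emitted=[]

[i=1,j=1] 5>0 → j++
[i=1,j=2] 5<15 → i++
[i=2,j=2] 16>15 → j++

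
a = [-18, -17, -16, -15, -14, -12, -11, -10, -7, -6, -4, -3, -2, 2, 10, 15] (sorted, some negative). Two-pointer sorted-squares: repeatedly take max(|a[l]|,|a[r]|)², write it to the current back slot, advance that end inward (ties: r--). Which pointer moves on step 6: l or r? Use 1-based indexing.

l

l=1 r=16: |-18|>|15| out[16]=324, l++
l=2 r=16: |-17|>|15| out[15]=289, l++
l=3 r=16: |-16|>|15| out[14]=256, l++
l=4 r=16: |-15|<=|15| out[13]=225, r--
l=4 r=15: |-15|>|10| out[12]=225, l++
l=5 r=15: |-14|>|10| out[11]=196, l++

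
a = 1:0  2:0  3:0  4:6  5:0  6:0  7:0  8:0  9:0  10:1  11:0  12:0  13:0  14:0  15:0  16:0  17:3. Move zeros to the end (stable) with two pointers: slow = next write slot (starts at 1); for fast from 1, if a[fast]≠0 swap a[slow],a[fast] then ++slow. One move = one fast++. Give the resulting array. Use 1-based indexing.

slow=1 fast=1: a[fast]=0, fast++
slow=1 fast=2: a[fast]=0, fast++
slow=1 fast=3: a[fast]=0, fast++
slow=1 fast=4: a[fast]=6≠0 swap→a[1]=6, slow++,fast++
slow=2 fast=5: a[fast]=0, fast++
slow=2 fast=6: a[fast]=0, fast++
slow=2 fast=7: a[fast]=0, fast++
slow=2 fast=8: a[fast]=0, fast++
slow=2 fast=9: a[fast]=0, fast++
slow=2 fast=10: a[fast]=1≠0 swap→a[2]=1, slow++,fast++
slow=3 fast=11: a[fast]=0, fast++
slow=3 fast=12: a[fast]=0, fast++
slow=3 fast=13: a[fast]=0, fast++
slow=3 fast=14: a[fast]=0, fast++
slow=3 fast=15: a[fast]=0, fast++
slow=3 fast=16: a[fast]=0, fast++
slow=3 fast=17: a[fast]=3≠0 swap→a[3]=3, slow++,fast++

[6, 1, 3, 0, 0, 0, 0, 0, 0, 0, 0, 0, 0, 0, 0, 0, 0]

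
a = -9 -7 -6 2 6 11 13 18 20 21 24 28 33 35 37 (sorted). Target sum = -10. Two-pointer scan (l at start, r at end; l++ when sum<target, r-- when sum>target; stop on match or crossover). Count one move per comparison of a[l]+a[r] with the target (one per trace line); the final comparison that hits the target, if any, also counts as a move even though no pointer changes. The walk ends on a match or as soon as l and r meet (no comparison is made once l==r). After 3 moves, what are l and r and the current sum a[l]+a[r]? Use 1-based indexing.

l=1, r=12, sum=19

[1,15] -9+37=28 >-10 → r--
[1,14] -9+35=26 >-10 → r--
[1,13] -9+33=24 >-10 → r--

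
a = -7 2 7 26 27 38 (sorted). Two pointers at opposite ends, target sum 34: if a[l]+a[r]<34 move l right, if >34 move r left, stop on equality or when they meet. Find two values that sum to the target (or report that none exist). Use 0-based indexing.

(7, 27)

[0,5] -7+38=31 <34 → l++
[1,5] 2+38=40 >34 → r--
[1,4] 2+27=29 <34 → l++
[2,4] 7+27=34 → found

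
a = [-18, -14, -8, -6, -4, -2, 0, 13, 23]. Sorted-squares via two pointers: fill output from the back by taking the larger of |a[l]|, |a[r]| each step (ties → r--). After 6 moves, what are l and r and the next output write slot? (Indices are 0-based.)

l=4, r=6, next write slot=2

[0,8] |-18|<=|23| out[8]=529 → r--
[0,7] |-18|>|13| out[7]=324 → l++
[1,7] |-14|>|13| out[6]=196 → l++
[2,7] |-8|<=|13| out[5]=169 → r--
[2,6] |-8|>|0| out[4]=64 → l++
[3,6] |-6|>|0| out[3]=36 → l++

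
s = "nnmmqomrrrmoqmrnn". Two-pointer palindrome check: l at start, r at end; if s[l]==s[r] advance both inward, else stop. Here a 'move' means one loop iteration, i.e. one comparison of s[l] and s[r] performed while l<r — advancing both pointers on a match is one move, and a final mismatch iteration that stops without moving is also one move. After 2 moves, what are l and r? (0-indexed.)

[0,16] 'n'=='n' → l++,r--
[1,15] 'n'=='n' → l++,r--

l=2, r=14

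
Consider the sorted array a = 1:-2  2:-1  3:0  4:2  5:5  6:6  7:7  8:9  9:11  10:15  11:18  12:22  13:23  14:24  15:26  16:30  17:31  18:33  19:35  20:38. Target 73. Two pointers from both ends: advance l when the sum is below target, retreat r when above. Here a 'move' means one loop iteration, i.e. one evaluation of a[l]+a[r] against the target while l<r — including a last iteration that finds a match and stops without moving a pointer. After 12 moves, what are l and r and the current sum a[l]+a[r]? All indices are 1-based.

l=13, r=20, sum=61

l=1 r=20: -2+38=36 <73, l++
l=2 r=20: -1+38=37 <73, l++
l=3 r=20: 0+38=38 <73, l++
l=4 r=20: 2+38=40 <73, l++
l=5 r=20: 5+38=43 <73, l++
l=6 r=20: 6+38=44 <73, l++
l=7 r=20: 7+38=45 <73, l++
l=8 r=20: 9+38=47 <73, l++
l=9 r=20: 11+38=49 <73, l++
l=10 r=20: 15+38=53 <73, l++
l=11 r=20: 18+38=56 <73, l++
l=12 r=20: 22+38=60 <73, l++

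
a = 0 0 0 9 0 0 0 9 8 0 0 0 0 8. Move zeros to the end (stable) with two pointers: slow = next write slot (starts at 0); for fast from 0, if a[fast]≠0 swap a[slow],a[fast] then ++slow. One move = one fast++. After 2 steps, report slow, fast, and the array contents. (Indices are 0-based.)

(s=0,f=0) a[fast]=0 → fast++
(s=0,f=1) a[fast]=0 → fast++

slow=0, fast=2, a=[0, 0, 0, 9, 0, 0, 0, 9, 8, 0, 0, 0, 0, 8]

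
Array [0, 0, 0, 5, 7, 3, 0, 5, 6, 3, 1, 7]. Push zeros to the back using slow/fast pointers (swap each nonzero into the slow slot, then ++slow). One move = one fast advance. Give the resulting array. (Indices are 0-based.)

(s=0,f=0) a[fast]=0 → fast++
(s=0,f=1) a[fast]=0 → fast++
(s=0,f=2) a[fast]=0 → fast++
(s=0,f=3) a[fast]=5≠0 swap→a[0]=5 → slow++,fast++
(s=1,f=4) a[fast]=7≠0 swap→a[1]=7 → slow++,fast++
(s=2,f=5) a[fast]=3≠0 swap→a[2]=3 → slow++,fast++
(s=3,f=6) a[fast]=0 → fast++
(s=3,f=7) a[fast]=5≠0 swap→a[3]=5 → slow++,fast++
(s=4,f=8) a[fast]=6≠0 swap→a[4]=6 → slow++,fast++
(s=5,f=9) a[fast]=3≠0 swap→a[5]=3 → slow++,fast++
(s=6,f=10) a[fast]=1≠0 swap→a[6]=1 → slow++,fast++
(s=7,f=11) a[fast]=7≠0 swap→a[7]=7 → slow++,fast++

[5, 7, 3, 5, 6, 3, 1, 7, 0, 0, 0, 0]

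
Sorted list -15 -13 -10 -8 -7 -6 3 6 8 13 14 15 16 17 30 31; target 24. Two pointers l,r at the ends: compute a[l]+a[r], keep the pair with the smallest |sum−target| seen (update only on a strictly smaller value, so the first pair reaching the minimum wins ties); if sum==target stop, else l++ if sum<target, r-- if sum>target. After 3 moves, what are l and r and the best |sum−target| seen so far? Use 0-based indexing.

l=0 r=15: -15+31=16 d=8 *, l++
l=1 r=15: -13+31=18 d=6 *, l++
l=2 r=15: -10+31=21 d=3 *, l++

l=3, r=15, best |Δ|=3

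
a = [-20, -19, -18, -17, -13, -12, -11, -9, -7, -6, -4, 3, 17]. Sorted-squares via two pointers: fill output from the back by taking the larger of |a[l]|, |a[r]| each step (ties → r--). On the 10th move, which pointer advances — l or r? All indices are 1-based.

[1,13] |-20|>|17| out[13]=400 → l++
[2,13] |-19|>|17| out[12]=361 → l++
[3,13] |-18|>|17| out[11]=324 → l++
[4,13] |-17|<=|17| out[10]=289 → r--
[4,12] |-17|>|3| out[9]=289 → l++
[5,12] |-13|>|3| out[8]=169 → l++
[6,12] |-12|>|3| out[7]=144 → l++
[7,12] |-11|>|3| out[6]=121 → l++
[8,12] |-9|>|3| out[5]=81 → l++
[9,12] |-7|>|3| out[4]=49 → l++

l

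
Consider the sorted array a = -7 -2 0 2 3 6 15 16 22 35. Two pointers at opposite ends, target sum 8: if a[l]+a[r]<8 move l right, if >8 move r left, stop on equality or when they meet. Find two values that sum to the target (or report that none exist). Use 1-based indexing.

[1,10] -7+35=28 >8 → r--
[1,9] -7+22=15 >8 → r--
[1,8] -7+16=9 >8 → r--
[1,7] -7+15=8 → found

(-7, 15)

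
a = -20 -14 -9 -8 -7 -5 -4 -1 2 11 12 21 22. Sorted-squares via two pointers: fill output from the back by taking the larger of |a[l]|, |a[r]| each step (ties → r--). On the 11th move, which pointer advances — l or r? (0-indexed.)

l

l=0 r=12: |-20|<=|22| out[12]=484, r--
l=0 r=11: |-20|<=|21| out[11]=441, r--
l=0 r=10: |-20|>|12| out[10]=400, l++
l=1 r=10: |-14|>|12| out[9]=196, l++
l=2 r=10: |-9|<=|12| out[8]=144, r--
l=2 r=9: |-9|<=|11| out[7]=121, r--
l=2 r=8: |-9|>|2| out[6]=81, l++
l=3 r=8: |-8|>|2| out[5]=64, l++
l=4 r=8: |-7|>|2| out[4]=49, l++
l=5 r=8: |-5|>|2| out[3]=25, l++
l=6 r=8: |-4|>|2| out[2]=16, l++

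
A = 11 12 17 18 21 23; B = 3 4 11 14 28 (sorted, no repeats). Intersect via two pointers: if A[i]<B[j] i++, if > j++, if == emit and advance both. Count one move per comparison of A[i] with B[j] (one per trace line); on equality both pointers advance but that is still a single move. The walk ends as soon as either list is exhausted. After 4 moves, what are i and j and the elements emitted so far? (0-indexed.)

i=0 j=0: 11>3, j++
i=0 j=1: 11>4, j++
i=0 j=2: 11==11 emit, i++,j++
i=1 j=3: 12<14, i++

i=2, j=3, emitted=[11]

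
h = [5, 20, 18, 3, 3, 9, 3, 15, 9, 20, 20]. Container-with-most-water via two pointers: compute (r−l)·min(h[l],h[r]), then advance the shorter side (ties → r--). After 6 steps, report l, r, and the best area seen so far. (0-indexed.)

l=1, r=5, best area=180

[0,10] min(5,20)*10=50 best=50 * → l++
[1,10] min(20,20)*9=180 best=180 * → r--
[1,9] min(20,20)*8=160 best=180 → r--
[1,8] min(20,9)*7=63 best=180 → r--
[1,7] min(20,15)*6=90 best=180 → r--
[1,6] min(20,3)*5=15 best=180 → r--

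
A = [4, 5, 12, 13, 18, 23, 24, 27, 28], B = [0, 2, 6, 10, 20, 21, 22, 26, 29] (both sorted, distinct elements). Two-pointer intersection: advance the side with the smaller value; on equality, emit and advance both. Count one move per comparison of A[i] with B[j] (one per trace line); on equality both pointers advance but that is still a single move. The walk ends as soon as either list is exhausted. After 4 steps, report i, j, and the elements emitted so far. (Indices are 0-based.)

i=2, j=2, emitted=[]

[i=0,j=0] 4>0 → j++
[i=0,j=1] 4>2 → j++
[i=0,j=2] 4<6 → i++
[i=1,j=2] 5<6 → i++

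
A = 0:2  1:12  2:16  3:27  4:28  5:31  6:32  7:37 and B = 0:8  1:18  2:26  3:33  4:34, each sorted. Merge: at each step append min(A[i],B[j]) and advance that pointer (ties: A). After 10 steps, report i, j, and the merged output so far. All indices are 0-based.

[i=0,j=0] A[i]=2<=B[j]=8 take 2 → i++
[i=1,j=0] A[i]=12>B[j]=8 take 8 → j++
[i=1,j=1] A[i]=12<=B[j]=18 take 12 → i++
[i=2,j=1] A[i]=16<=B[j]=18 take 16 → i++
[i=3,j=1] A[i]=27>B[j]=18 take 18 → j++
[i=3,j=2] A[i]=27>B[j]=26 take 26 → j++
[i=3,j=3] A[i]=27<=B[j]=33 take 27 → i++
[i=4,j=3] A[i]=28<=B[j]=33 take 28 → i++
[i=5,j=3] A[i]=31<=B[j]=33 take 31 → i++
[i=6,j=3] A[i]=32<=B[j]=33 take 32 → i++

i=7, j=3, merged so far=[2, 8, 12, 16, 18, 26, 27, 28, 31, 32]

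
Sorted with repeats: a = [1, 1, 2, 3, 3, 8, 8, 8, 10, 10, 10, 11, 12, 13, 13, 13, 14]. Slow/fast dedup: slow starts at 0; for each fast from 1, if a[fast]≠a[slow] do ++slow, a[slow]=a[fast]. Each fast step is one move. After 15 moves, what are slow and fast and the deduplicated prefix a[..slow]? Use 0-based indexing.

slow=7, fast=16, prefix=[1, 2, 3, 8, 10, 11, 12, 13]

(s=0,f=1) a[fast]=1=a[slow] dup → fast++
(s=0,f=2) a[fast]=2≠a[slow]=1 write a[1]=2 → slow++,fast++
(s=1,f=3) a[fast]=3≠a[slow]=2 write a[2]=3 → slow++,fast++
(s=2,f=4) a[fast]=3=a[slow] dup → fast++
(s=2,f=5) a[fast]=8≠a[slow]=3 write a[3]=8 → slow++,fast++
(s=3,f=6) a[fast]=8=a[slow] dup → fast++
(s=3,f=7) a[fast]=8=a[slow] dup → fast++
(s=3,f=8) a[fast]=10≠a[slow]=8 write a[4]=10 → slow++,fast++
(s=4,f=9) a[fast]=10=a[slow] dup → fast++
(s=4,f=10) a[fast]=10=a[slow] dup → fast++
(s=4,f=11) a[fast]=11≠a[slow]=10 write a[5]=11 → slow++,fast++
(s=5,f=12) a[fast]=12≠a[slow]=11 write a[6]=12 → slow++,fast++
(s=6,f=13) a[fast]=13≠a[slow]=12 write a[7]=13 → slow++,fast++
(s=7,f=14) a[fast]=13=a[slow] dup → fast++
(s=7,f=15) a[fast]=13=a[slow] dup → fast++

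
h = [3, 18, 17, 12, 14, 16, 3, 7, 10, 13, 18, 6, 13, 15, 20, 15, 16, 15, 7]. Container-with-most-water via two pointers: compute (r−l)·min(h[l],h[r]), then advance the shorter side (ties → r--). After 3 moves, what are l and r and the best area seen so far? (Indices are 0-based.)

l=1, r=16, best area=240

[0,18] min(3,7)*18=54 best=54 * → l++
[1,18] min(18,7)*17=119 best=119 * → r--
[1,17] min(18,15)*16=240 best=240 * → r--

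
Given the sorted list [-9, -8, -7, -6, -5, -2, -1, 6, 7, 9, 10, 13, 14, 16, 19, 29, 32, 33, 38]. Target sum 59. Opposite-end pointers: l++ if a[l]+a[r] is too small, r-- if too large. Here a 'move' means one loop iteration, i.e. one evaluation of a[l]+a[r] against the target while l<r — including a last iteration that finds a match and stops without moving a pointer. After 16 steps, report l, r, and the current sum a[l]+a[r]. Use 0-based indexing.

l=15, r=17, sum=62

l=0 r=18: -9+38=29 <59, l++
l=1 r=18: -8+38=30 <59, l++
l=2 r=18: -7+38=31 <59, l++
l=3 r=18: -6+38=32 <59, l++
l=4 r=18: -5+38=33 <59, l++
l=5 r=18: -2+38=36 <59, l++
l=6 r=18: -1+38=37 <59, l++
l=7 r=18: 6+38=44 <59, l++
l=8 r=18: 7+38=45 <59, l++
l=9 r=18: 9+38=47 <59, l++
l=10 r=18: 10+38=48 <59, l++
l=11 r=18: 13+38=51 <59, l++
l=12 r=18: 14+38=52 <59, l++
l=13 r=18: 16+38=54 <59, l++
l=14 r=18: 19+38=57 <59, l++
l=15 r=18: 29+38=67 >59, r--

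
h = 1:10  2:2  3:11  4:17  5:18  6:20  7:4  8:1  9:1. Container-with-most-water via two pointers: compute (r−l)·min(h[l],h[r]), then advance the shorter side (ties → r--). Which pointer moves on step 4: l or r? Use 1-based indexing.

l

l=1 r=9: min(10,1)*8=8 best=8 *, r--
l=1 r=8: min(10,1)*7=7 best=8, r--
l=1 r=7: min(10,4)*6=24 best=24 *, r--
l=1 r=6: min(10,20)*5=50 best=50 *, l++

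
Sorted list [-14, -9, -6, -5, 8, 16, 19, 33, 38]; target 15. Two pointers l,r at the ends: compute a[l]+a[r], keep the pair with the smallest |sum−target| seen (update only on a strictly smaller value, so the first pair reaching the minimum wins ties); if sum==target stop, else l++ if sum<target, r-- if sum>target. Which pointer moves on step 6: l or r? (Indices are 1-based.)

l=1 r=9: -14+38=24 d=9 *, r--
l=1 r=8: -14+33=19 d=4 *, r--
l=1 r=7: -14+19=5 d=10, l++
l=2 r=7: -9+19=10 d=5, l++
l=3 r=7: -6+19=13 d=2 *, l++
l=4 r=7: -5+19=14 d=1 *, l++

l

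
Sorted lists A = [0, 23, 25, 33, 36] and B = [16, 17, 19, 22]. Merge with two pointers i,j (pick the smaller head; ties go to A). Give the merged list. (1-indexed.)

[0, 16, 17, 19, 22, 23, 25, 33, 36]

[i=1,j=1] A[i]=0<=B[j]=16 take 0 → i++
[i=2,j=1] A[i]=23>B[j]=16 take 16 → j++
[i=2,j=2] A[i]=23>B[j]=17 take 17 → j++
[i=2,j=3] A[i]=23>B[j]=19 take 19 → j++
[i=2,j=4] A[i]=23>B[j]=22 take 22 → j++
[i=2,j=5] B done, take A[i]=23 → i++
[i=3,j=5] B done, take A[i]=25 → i++
[i=4,j=5] B done, take A[i]=33 → i++
[i=5,j=5] B done, take A[i]=36 → i++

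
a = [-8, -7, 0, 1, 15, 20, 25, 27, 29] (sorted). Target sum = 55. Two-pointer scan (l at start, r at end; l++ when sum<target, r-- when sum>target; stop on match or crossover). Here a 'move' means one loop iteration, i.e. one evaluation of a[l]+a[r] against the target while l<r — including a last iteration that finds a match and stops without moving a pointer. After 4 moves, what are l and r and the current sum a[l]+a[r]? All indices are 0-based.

l=4, r=8, sum=44

[0,8] -8+29=21 <55 → l++
[1,8] -7+29=22 <55 → l++
[2,8] 0+29=29 <55 → l++
[3,8] 1+29=30 <55 → l++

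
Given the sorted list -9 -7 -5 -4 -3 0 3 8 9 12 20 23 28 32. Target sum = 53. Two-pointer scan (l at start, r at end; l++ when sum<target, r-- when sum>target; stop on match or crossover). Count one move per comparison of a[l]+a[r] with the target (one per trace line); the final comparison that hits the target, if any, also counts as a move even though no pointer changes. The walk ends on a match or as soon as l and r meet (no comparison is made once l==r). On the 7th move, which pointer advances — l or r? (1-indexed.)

[1,14] -9+32=23 <53 → l++
[2,14] -7+32=25 <53 → l++
[3,14] -5+32=27 <53 → l++
[4,14] -4+32=28 <53 → l++
[5,14] -3+32=29 <53 → l++
[6,14] 0+32=32 <53 → l++
[7,14] 3+32=35 <53 → l++

l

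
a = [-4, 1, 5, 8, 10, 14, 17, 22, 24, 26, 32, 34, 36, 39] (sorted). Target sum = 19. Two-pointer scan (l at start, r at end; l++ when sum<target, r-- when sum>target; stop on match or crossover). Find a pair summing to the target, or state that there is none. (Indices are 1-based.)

(5, 14)

[1,14] -4+39=35 >19 → r--
[1,13] -4+36=32 >19 → r--
[1,12] -4+34=30 >19 → r--
[1,11] -4+32=28 >19 → r--
[1,10] -4+26=22 >19 → r--
[1,9] -4+24=20 >19 → r--
[1,8] -4+22=18 <19 → l++
[2,8] 1+22=23 >19 → r--
[2,7] 1+17=18 <19 → l++
[3,7] 5+17=22 >19 → r--
[3,6] 5+14=19 → found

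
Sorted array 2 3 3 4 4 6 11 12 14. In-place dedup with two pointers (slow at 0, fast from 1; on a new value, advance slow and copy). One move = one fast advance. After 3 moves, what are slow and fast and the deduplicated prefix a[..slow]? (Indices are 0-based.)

(s=0,f=1) a[fast]=3≠a[slow]=2 write a[1]=3 → slow++,fast++
(s=1,f=2) a[fast]=3=a[slow] dup → fast++
(s=1,f=3) a[fast]=4≠a[slow]=3 write a[2]=4 → slow++,fast++

slow=2, fast=4, prefix=[2, 3, 4]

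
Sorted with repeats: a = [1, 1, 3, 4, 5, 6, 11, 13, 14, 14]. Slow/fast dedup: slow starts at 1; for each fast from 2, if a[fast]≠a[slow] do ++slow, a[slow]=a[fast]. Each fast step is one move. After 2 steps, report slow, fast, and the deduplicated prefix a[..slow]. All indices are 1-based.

slow=2, fast=4, prefix=[1, 3]

(s=1,f=2) a[fast]=1=a[slow] dup → fast++
(s=1,f=3) a[fast]=3≠a[slow]=1 write a[2]=3 → slow++,fast++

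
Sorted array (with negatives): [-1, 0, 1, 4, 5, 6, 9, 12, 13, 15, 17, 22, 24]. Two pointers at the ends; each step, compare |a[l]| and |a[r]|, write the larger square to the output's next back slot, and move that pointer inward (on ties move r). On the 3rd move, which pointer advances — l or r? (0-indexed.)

[0,12] |-1|<=|24| out[12]=576 → r--
[0,11] |-1|<=|22| out[11]=484 → r--
[0,10] |-1|<=|17| out[10]=289 → r--

r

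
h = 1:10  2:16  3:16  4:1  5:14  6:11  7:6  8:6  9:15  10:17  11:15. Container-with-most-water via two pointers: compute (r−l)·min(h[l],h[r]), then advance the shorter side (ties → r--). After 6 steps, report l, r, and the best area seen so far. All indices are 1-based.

l=6, r=10, best area=135

[1,11] min(10,15)*10=100 best=100 * → l++
[2,11] min(16,15)*9=135 best=135 * → r--
[2,10] min(16,17)*8=128 best=135 → l++
[3,10] min(16,17)*7=112 best=135 → l++
[4,10] min(1,17)*6=6 best=135 → l++
[5,10] min(14,17)*5=70 best=135 → l++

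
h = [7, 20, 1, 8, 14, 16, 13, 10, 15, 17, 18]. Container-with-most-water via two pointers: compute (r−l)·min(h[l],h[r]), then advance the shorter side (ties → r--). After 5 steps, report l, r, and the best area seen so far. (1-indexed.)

[1,11] min(7,18)*10=70 best=70 * → l++
[2,11] min(20,18)*9=162 best=162 * → r--
[2,10] min(20,17)*8=136 best=162 → r--
[2,9] min(20,15)*7=105 best=162 → r--
[2,8] min(20,10)*6=60 best=162 → r--

l=2, r=7, best area=162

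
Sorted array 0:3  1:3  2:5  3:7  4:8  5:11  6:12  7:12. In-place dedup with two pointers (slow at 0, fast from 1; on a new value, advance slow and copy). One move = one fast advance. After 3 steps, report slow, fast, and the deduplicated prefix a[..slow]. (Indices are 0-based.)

(s=0,f=1) a[fast]=3=a[slow] dup → fast++
(s=0,f=2) a[fast]=5≠a[slow]=3 write a[1]=5 → slow++,fast++
(s=1,f=3) a[fast]=7≠a[slow]=5 write a[2]=7 → slow++,fast++

slow=2, fast=4, prefix=[3, 5, 7]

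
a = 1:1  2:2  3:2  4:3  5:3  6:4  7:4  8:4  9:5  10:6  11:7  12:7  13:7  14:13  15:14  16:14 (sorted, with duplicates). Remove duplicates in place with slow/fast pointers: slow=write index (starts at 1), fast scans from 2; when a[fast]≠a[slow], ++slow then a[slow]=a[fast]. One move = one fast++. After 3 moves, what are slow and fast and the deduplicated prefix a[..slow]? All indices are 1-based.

slow=3, fast=5, prefix=[1, 2, 3]

(s=1,f=2) a[fast]=2≠a[slow]=1 write a[2]=2 → slow++,fast++
(s=2,f=3) a[fast]=2=a[slow] dup → fast++
(s=2,f=4) a[fast]=3≠a[slow]=2 write a[3]=3 → slow++,fast++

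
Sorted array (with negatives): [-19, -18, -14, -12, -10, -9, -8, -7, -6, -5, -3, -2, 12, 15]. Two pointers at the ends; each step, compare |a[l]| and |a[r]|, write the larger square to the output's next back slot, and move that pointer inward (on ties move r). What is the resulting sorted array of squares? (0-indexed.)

[4, 9, 25, 36, 49, 64, 81, 100, 144, 144, 196, 225, 324, 361]

[0,13] |-19|>|15| out[13]=361 → l++
[1,13] |-18|>|15| out[12]=324 → l++
[2,13] |-14|<=|15| out[11]=225 → r--
[2,12] |-14|>|12| out[10]=196 → l++
[3,12] |-12|<=|12| out[9]=144 → r--
[3,11] |-12|>|-2| out[8]=144 → l++
[4,11] |-10|>|-2| out[7]=100 → l++
[5,11] |-9|>|-2| out[6]=81 → l++
[6,11] |-8|>|-2| out[5]=64 → l++
[7,11] |-7|>|-2| out[4]=49 → l++
[8,11] |-6|>|-2| out[3]=36 → l++
[9,11] |-5|>|-2| out[2]=25 → l++
[10,11] |-3|>|-2| out[1]=9 → l++
[11,11] |-2|<=|-2| out[0]=4 → r--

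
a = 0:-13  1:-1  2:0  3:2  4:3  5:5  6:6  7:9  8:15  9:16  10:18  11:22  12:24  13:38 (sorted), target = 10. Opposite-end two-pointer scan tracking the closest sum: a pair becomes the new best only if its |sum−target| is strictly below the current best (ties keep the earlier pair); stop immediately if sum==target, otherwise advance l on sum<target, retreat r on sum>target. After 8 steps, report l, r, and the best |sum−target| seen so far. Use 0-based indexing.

[0,13] -13+38=25 d=15 * → r--
[0,12] -13+24=11 d=1 * → r--
[0,11] -13+22=9 d=1 → l++
[1,11] -1+22=21 d=11 → r--
[1,10] -1+18=17 d=7 → r--
[1,9] -1+16=15 d=5 → r--
[1,8] -1+15=14 d=4 → r--
[1,7] -1+9=8 d=2 → l++

l=2, r=7, best |Δ|=1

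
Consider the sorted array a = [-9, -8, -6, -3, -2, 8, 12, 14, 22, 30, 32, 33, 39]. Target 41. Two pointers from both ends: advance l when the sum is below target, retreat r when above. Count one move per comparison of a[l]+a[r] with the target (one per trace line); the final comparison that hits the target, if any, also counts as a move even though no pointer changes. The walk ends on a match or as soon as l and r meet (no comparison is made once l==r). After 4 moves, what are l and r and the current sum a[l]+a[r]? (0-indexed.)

l=0 r=12: -9+39=30 <41, l++
l=1 r=12: -8+39=31 <41, l++
l=2 r=12: -6+39=33 <41, l++
l=3 r=12: -3+39=36 <41, l++

l=4, r=12, sum=37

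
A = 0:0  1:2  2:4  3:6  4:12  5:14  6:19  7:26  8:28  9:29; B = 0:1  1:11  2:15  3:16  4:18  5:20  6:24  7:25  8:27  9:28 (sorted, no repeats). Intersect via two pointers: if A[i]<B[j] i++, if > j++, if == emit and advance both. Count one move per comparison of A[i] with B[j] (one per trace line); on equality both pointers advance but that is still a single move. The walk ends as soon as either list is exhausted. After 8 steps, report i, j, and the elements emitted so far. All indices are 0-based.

i=0 j=0: 0<1, i++
i=1 j=0: 2>1, j++
i=1 j=1: 2<11, i++
i=2 j=1: 4<11, i++
i=3 j=1: 6<11, i++
i=4 j=1: 12>11, j++
i=4 j=2: 12<15, i++
i=5 j=2: 14<15, i++

i=6, j=2, emitted=[]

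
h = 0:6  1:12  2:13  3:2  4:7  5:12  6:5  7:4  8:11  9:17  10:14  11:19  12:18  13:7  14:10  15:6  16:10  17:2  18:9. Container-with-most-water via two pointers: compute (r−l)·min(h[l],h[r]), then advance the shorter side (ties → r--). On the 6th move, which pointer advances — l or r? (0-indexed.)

r

[0,18] min(6,9)*18=108 best=108 * → l++
[1,18] min(12,9)*17=153 best=153 * → r--
[1,17] min(12,2)*16=32 best=153 → r--
[1,16] min(12,10)*15=150 best=153 → r--
[1,15] min(12,6)*14=84 best=153 → r--
[1,14] min(12,10)*13=130 best=153 → r--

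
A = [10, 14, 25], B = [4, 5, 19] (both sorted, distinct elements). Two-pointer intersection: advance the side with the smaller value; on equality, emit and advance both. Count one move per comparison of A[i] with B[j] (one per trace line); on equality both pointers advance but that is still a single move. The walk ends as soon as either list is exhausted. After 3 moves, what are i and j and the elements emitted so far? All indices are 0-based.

[i=0,j=0] 10>4 → j++
[i=0,j=1] 10>5 → j++
[i=0,j=2] 10<19 → i++

i=1, j=2, emitted=[]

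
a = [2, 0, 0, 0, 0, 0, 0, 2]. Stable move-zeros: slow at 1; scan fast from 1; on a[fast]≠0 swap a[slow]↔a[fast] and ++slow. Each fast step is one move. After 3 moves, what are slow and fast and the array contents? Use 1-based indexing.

(s=1,f=1) a[fast]=2≠0 swap→a[1]=2 → slow++,fast++
(s=2,f=2) a[fast]=0 → fast++
(s=2,f=3) a[fast]=0 → fast++

slow=2, fast=4, a=[2, 0, 0, 0, 0, 0, 0, 2]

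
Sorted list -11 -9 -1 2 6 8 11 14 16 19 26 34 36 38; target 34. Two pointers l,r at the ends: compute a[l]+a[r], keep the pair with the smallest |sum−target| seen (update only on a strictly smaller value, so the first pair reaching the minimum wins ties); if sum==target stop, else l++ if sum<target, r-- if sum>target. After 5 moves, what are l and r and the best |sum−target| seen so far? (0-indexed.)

l=0 r=13: -11+38=27 d=7 *, l++
l=1 r=13: -9+38=29 d=5 *, l++
l=2 r=13: -1+38=37 d=3 *, r--
l=2 r=12: -1+36=35 d=1 *, r--
l=2 r=11: -1+34=33 d=1, l++

l=3, r=11, best |Δ|=1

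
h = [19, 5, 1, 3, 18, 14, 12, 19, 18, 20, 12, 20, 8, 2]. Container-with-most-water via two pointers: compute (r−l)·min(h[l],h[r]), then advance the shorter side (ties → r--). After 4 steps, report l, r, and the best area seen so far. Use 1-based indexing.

l=1 r=14: min(19,2)*13=26 best=26 *, r--
l=1 r=13: min(19,8)*12=96 best=96 *, r--
l=1 r=12: min(19,20)*11=209 best=209 *, l++
l=2 r=12: min(5,20)*10=50 best=209, l++

l=3, r=12, best area=209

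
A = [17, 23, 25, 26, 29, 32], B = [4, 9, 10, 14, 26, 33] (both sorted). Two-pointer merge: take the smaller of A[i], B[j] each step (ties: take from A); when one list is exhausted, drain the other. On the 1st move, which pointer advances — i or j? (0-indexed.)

i=0 j=0: A[i]=17>B[j]=4 take 4, j++

j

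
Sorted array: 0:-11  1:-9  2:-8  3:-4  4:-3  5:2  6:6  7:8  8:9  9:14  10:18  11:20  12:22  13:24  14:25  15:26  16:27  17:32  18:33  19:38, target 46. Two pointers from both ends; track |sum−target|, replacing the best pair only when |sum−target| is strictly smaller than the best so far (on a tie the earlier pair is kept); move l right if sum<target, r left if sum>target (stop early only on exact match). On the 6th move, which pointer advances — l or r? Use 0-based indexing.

l

[0,19] -11+38=27 d=19 * → l++
[1,19] -9+38=29 d=17 * → l++
[2,19] -8+38=30 d=16 * → l++
[3,19] -4+38=34 d=12 * → l++
[4,19] -3+38=35 d=11 * → l++
[5,19] 2+38=40 d=6 * → l++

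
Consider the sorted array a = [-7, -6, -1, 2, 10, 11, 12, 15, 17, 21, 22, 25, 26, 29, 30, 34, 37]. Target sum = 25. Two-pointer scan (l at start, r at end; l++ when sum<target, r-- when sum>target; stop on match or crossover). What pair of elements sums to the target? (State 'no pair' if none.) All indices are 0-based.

(-1, 26)

[0,16] -7+37=30 >25 → r--
[0,15] -7+34=27 >25 → r--
[0,14] -7+30=23 <25 → l++
[1,14] -6+30=24 <25 → l++
[2,14] -1+30=29 >25 → r--
[2,13] -1+29=28 >25 → r--
[2,12] -1+26=25 → found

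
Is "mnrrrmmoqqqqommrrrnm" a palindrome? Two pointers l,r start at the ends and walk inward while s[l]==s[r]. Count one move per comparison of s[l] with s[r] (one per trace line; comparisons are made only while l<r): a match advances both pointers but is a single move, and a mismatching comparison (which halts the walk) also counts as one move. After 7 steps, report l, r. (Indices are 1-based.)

l=8, r=13

l=1 r=20: 'm'=='m', l++,r--
l=2 r=19: 'n'=='n', l++,r--
l=3 r=18: 'r'=='r', l++,r--
l=4 r=17: 'r'=='r', l++,r--
l=5 r=16: 'r'=='r', l++,r--
l=6 r=15: 'm'=='m', l++,r--
l=7 r=14: 'm'=='m', l++,r--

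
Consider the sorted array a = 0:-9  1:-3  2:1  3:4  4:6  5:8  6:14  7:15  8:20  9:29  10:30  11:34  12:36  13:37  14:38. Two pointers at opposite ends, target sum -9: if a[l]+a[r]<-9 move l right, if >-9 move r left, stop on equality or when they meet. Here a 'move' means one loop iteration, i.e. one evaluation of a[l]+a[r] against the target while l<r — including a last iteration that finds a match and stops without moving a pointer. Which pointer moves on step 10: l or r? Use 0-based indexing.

l=0 r=14: -9+38=29 >-9, r--
l=0 r=13: -9+37=28 >-9, r--
l=0 r=12: -9+36=27 >-9, r--
l=0 r=11: -9+34=25 >-9, r--
l=0 r=10: -9+30=21 >-9, r--
l=0 r=9: -9+29=20 >-9, r--
l=0 r=8: -9+20=11 >-9, r--
l=0 r=7: -9+15=6 >-9, r--
l=0 r=6: -9+14=5 >-9, r--
l=0 r=5: -9+8=-1 >-9, r--

r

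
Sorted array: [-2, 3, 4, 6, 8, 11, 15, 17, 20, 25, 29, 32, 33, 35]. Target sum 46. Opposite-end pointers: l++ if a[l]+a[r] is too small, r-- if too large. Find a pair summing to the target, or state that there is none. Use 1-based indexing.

(11, 35)

[1,14] -2+35=33 <46 → l++
[2,14] 3+35=38 <46 → l++
[3,14] 4+35=39 <46 → l++
[4,14] 6+35=41 <46 → l++
[5,14] 8+35=43 <46 → l++
[6,14] 11+35=46 → found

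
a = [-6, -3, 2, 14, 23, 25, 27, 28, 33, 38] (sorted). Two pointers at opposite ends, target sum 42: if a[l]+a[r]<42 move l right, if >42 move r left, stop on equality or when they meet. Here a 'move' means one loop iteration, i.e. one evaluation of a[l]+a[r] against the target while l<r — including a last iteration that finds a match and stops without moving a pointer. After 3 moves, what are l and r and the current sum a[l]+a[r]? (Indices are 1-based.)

l=4, r=10, sum=52

l=1 r=10: -6+38=32 <42, l++
l=2 r=10: -3+38=35 <42, l++
l=3 r=10: 2+38=40 <42, l++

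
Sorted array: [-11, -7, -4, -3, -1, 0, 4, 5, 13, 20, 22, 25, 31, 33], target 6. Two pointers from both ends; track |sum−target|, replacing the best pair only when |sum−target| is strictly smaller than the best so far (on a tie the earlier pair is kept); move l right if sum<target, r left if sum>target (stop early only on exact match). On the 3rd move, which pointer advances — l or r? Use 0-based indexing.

[0,13] -11+33=22 d=16 * → r--
[0,12] -11+31=20 d=14 * → r--
[0,11] -11+25=14 d=8 * → r--

r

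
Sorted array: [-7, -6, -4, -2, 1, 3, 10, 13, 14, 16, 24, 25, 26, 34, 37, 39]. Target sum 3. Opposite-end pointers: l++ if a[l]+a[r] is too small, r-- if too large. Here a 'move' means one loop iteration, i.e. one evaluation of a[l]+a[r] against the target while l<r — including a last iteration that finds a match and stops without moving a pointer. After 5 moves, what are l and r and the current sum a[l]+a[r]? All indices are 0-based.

[0,15] -7+39=32 >3 → r--
[0,14] -7+37=30 >3 → r--
[0,13] -7+34=27 >3 → r--
[0,12] -7+26=19 >3 → r--
[0,11] -7+25=18 >3 → r--

l=0, r=10, sum=17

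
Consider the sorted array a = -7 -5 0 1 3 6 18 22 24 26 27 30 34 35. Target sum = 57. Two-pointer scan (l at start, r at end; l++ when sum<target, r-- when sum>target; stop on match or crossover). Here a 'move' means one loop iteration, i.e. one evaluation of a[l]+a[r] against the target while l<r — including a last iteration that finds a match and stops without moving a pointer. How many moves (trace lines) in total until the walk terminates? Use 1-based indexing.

8 moves

[1,14] -7+35=28 <57 → l++
[2,14] -5+35=30 <57 → l++
[3,14] 0+35=35 <57 → l++
[4,14] 1+35=36 <57 → l++
[5,14] 3+35=38 <57 → l++
[6,14] 6+35=41 <57 → l++
[7,14] 18+35=53 <57 → l++
[8,14] 22+35=57 → found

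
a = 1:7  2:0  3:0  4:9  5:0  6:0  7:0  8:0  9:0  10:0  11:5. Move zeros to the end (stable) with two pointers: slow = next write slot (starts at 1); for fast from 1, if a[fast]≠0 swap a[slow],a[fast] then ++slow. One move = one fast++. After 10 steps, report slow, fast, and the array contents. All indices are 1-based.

slow=3, fast=11, a=[7, 9, 0, 0, 0, 0, 0, 0, 0, 0, 5]

(s=1,f=1) a[fast]=7≠0 swap→a[1]=7 → slow++,fast++
(s=2,f=2) a[fast]=0 → fast++
(s=2,f=3) a[fast]=0 → fast++
(s=2,f=4) a[fast]=9≠0 swap→a[2]=9 → slow++,fast++
(s=3,f=5) a[fast]=0 → fast++
(s=3,f=6) a[fast]=0 → fast++
(s=3,f=7) a[fast]=0 → fast++
(s=3,f=8) a[fast]=0 → fast++
(s=3,f=9) a[fast]=0 → fast++
(s=3,f=10) a[fast]=0 → fast++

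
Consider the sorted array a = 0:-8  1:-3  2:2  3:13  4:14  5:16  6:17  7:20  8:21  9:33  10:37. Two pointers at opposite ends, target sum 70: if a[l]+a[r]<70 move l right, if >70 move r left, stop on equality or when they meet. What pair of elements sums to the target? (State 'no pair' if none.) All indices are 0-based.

[0,10] -8+37=29 <70 → l++
[1,10] -3+37=34 <70 → l++
[2,10] 2+37=39 <70 → l++
[3,10] 13+37=50 <70 → l++
[4,10] 14+37=51 <70 → l++
[5,10] 16+37=53 <70 → l++
[6,10] 17+37=54 <70 → l++
[7,10] 20+37=57 <70 → l++
[8,10] 21+37=58 <70 → l++
[9,10] 33+37=70 → found

(33, 37)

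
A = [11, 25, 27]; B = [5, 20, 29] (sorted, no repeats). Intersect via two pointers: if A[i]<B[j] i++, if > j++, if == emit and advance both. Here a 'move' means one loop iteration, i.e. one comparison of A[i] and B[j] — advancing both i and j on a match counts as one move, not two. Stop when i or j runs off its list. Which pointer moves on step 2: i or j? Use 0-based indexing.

[i=0,j=0] 11>5 → j++
[i=0,j=1] 11<20 → i++

i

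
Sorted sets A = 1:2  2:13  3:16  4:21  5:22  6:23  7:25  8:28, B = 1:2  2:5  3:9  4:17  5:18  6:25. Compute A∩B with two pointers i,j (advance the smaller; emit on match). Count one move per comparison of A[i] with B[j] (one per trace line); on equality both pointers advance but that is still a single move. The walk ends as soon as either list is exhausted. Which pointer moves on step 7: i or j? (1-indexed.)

[i=1,j=1] 2==2 emit → i++,j++
[i=2,j=2] 13>5 → j++
[i=2,j=3] 13>9 → j++
[i=2,j=4] 13<17 → i++
[i=3,j=4] 16<17 → i++
[i=4,j=4] 21>17 → j++
[i=4,j=5] 21>18 → j++

j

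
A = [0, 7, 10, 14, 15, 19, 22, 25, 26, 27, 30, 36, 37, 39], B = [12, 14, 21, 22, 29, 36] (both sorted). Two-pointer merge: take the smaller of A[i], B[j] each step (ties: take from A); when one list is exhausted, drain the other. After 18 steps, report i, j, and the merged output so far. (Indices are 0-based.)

i=12, j=6, merged so far=[0, 7, 10, 12, 14, 14, 15, 19, 21, 22, 22, 25, 26, 27, 29, 30, 36, 36]

[i=0,j=0] A[i]=0<=B[j]=12 take 0 → i++
[i=1,j=0] A[i]=7<=B[j]=12 take 7 → i++
[i=2,j=0] A[i]=10<=B[j]=12 take 10 → i++
[i=3,j=0] A[i]=14>B[j]=12 take 12 → j++
[i=3,j=1] A[i]=14<=B[j]=14 take 14 → i++
[i=4,j=1] A[i]=15>B[j]=14 take 14 → j++
[i=4,j=2] A[i]=15<=B[j]=21 take 15 → i++
[i=5,j=2] A[i]=19<=B[j]=21 take 19 → i++
[i=6,j=2] A[i]=22>B[j]=21 take 21 → j++
[i=6,j=3] A[i]=22<=B[j]=22 take 22 → i++
[i=7,j=3] A[i]=25>B[j]=22 take 22 → j++
[i=7,j=4] A[i]=25<=B[j]=29 take 25 → i++
[i=8,j=4] A[i]=26<=B[j]=29 take 26 → i++
[i=9,j=4] A[i]=27<=B[j]=29 take 27 → i++
[i=10,j=4] A[i]=30>B[j]=29 take 29 → j++
[i=10,j=5] A[i]=30<=B[j]=36 take 30 → i++
[i=11,j=5] A[i]=36<=B[j]=36 take 36 → i++
[i=12,j=5] A[i]=37>B[j]=36 take 36 → j++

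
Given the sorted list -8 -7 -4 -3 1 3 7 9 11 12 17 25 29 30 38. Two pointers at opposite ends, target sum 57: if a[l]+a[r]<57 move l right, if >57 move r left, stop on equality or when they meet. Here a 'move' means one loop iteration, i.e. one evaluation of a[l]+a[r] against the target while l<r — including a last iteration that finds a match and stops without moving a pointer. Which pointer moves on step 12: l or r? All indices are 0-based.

l=0 r=14: -8+38=30 <57, l++
l=1 r=14: -7+38=31 <57, l++
l=2 r=14: -4+38=34 <57, l++
l=3 r=14: -3+38=35 <57, l++
l=4 r=14: 1+38=39 <57, l++
l=5 r=14: 3+38=41 <57, l++
l=6 r=14: 7+38=45 <57, l++
l=7 r=14: 9+38=47 <57, l++
l=8 r=14: 11+38=49 <57, l++
l=9 r=14: 12+38=50 <57, l++
l=10 r=14: 17+38=55 <57, l++
l=11 r=14: 25+38=63 >57, r--

r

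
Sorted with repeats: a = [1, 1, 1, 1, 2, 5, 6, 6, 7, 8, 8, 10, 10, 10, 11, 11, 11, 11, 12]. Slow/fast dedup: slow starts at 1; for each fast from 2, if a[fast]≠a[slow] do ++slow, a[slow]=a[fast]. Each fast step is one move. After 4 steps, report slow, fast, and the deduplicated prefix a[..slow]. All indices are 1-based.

slow=2, fast=6, prefix=[1, 2]

(s=1,f=2) a[fast]=1=a[slow] dup → fast++
(s=1,f=3) a[fast]=1=a[slow] dup → fast++
(s=1,f=4) a[fast]=1=a[slow] dup → fast++
(s=1,f=5) a[fast]=2≠a[slow]=1 write a[2]=2 → slow++,fast++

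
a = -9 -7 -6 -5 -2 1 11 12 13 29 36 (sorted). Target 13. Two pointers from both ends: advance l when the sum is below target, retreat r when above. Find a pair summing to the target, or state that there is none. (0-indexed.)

[0,10] -9+36=27 >13 → r--
[0,9] -9+29=20 >13 → r--
[0,8] -9+13=4 <13 → l++
[1,8] -7+13=6 <13 → l++
[2,8] -6+13=7 <13 → l++
[3,8] -5+13=8 <13 → l++
[4,8] -2+13=11 <13 → l++
[5,8] 1+13=14 >13 → r--
[5,7] 1+12=13 → found

(1, 12)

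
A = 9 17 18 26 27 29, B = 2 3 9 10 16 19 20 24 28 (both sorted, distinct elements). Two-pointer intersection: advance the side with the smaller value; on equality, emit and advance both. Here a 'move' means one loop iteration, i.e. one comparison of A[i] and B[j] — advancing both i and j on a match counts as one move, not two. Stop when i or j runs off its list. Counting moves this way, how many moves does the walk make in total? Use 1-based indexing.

13 moves

i=1 j=1: 9>2, j++
i=1 j=2: 9>3, j++
i=1 j=3: 9==9 emit, i++,j++
i=2 j=4: 17>10, j++
i=2 j=5: 17>16, j++
i=2 j=6: 17<19, i++
i=3 j=6: 18<19, i++
i=4 j=6: 26>19, j++
i=4 j=7: 26>20, j++
i=4 j=8: 26>24, j++
i=4 j=9: 26<28, i++
i=5 j=9: 27<28, i++
i=6 j=9: 29>28, j++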